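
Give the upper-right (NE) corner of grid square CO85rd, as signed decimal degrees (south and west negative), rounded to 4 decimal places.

55.1667, -122.5000

Field C=2, O=14: +2·20° lon, +14·10° lat → SW at lon -140°, lat 50°.
Square 8, 5: +8·2° lon, +5·1° lat → SW at lon -124°, lat 55°.
Subsquare r=17, d=3: +17·0.0833333° lon, +3·0.0416667° lat → SW at lon -122.583°, lat 55.125°.
Cell spans 0.0833333° lon × 0.0416667° lat. NE corner is SW corner plus one full cell.
latitude 55.1667, longitude -122.5000.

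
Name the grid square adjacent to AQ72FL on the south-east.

Longitude subsquare f = 5; +1 → 6 = g.
Latitude subsquare l = 11; −1 → 10 = k.

AQ72gk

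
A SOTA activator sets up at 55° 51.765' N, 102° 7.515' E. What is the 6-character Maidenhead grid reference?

OO15bu

Add 180° to longitude and 90° to latitude: 282.1252, 145.8628.
Field: lon ⌊282.1252/20⌋ = 14 → O; lat ⌊145.8628/10⌋ = 14 → O.
Square: lon ⌊2.1252/2⌋ = 1; lat ⌊5.8628/1⌋ = 5.
Subsquare: lon ⌊0.1252/0.0833333⌋ = 1 → b; lat ⌊0.8628/0.0416667⌋ = 20 → u.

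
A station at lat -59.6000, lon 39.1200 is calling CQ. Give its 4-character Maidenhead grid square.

KD90

Add 180° to longitude and 90° to latitude: 219.12, 30.40.
Field: 219.12/20 → 10 → K, 30.40/10 → 3 → D; chars KD.
Square: 19.12/2 → 9, 0.40/1 → 0; chars 90.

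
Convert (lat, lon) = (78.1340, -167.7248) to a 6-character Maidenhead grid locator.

AQ68dd

Shift to the Maidenhead origin (180°W, 90°S): lon 12.2752, lat 168.1340.
Field: 12.2752/20 → 0 → A, 168.1340/10 → 16 → Q; chars AQ.
Square: 12.2752/2 → 6, 8.1340/1 → 8; chars 68.
Subsquare: 0.2752/0.0833333 → 3 → d, 0.1340/0.0416667 → 3 → d; chars dd.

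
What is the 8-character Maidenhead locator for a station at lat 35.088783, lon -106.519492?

DM65rc71

Offset from 180°W / 90°S: lon 73.48051°, lat 125.08878°.
Field (20°×10°, letters A–R): 73.48051/20 → 3 → D, 125.08878/10 → 12 → M; chars DM.
Square (2°×1°, digits 0–9): 13.48051/2 → 6, 5.08878/1 → 5; chars 65.
Subsquare (5′×2.5′, letters a–x): 1.48051/0.0833333 → 17 → r, 0.08878/0.0416667 → 2 → c; chars rc.
Extended square (30″×15″, digits 0–9): 0.06384/0.00833333 → 7, 0.00545/0.00416667 → 1; chars 71.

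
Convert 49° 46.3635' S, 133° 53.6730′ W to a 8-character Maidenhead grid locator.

Add 180° to longitude and 90° to latitude: 46.10545, 40.22727.
Field (20°×10°, letters A–R): 46.10545/20 → 2 → C, 40.22727/10 → 4 → E; chars CE.
Square (2°×1°, digits 0–9): 6.10545/2 → 3, 0.22727/1 → 0; chars 30.
Subsquare (5′×2.5′, letters a–x): 0.10545/0.0833333 → 1 → b, 0.22727/0.0416667 → 5 → f; chars bf.
Extended square (30″×15″, digits 0–9): 0.02212/0.00833333 → 2, 0.01894/0.00416667 → 4; chars 24.

CE30bf24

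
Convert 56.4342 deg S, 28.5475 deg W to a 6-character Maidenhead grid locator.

Offset from 180°W / 90°S: lon 151.4525°, lat 33.5658°.
Field (20°×10°, letters A–R): 151.4525/20 → 7 → H, 33.5658/10 → 3 → D; chars HD.
Square (2°×1°, digits 0–9): 11.4525/2 → 5, 3.5658/1 → 3; chars 53.
Subsquare (5′×2.5′, letters a–x): 1.4525/0.0833333 → 17 → r, 0.5658/0.0416667 → 13 → n; chars rn.

HD53rn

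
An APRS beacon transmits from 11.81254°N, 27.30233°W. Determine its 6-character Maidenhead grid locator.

HK61it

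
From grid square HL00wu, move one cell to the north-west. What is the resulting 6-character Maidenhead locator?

HL00vv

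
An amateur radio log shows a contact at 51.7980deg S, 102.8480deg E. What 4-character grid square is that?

Shift to the Maidenhead origin (180°W, 90°S): lon 282.85, lat 38.20.
Field: lon ⌊282.85/20⌋ = 14 → O; lat ⌊38.20/10⌋ = 3 → D.
Square: lon ⌊2.85/2⌋ = 1; lat ⌊8.20/1⌋ = 8.

OD18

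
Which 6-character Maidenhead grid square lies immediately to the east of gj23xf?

GJ33af

Longitude subsquare x = 23; +1 → 24, wraps to 0 = a, carry into square.
Longitude square 2; +1 → 3.
The latitude characters are unchanged.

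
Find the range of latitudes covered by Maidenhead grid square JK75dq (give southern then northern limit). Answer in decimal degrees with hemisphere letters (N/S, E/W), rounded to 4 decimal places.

Field J=9, K=10: +9·20° lon, +10·10° lat → SW at lon 0°, lat 10°.
Square 7, 5: +7·2° lon, +5·1° lat → SW at lon 14°, lat 15°.
Subsquare d=3, q=16: +3·0.0833333° lon, +16·0.0416667° lat → SW at lon 14.25°, lat 15.6667°.
Cell spans 0.0833333° lon × 0.0416667° lat.
south 15.6667° N, north 15.7083° N.

15.6667° N, 15.7083° N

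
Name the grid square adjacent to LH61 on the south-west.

LH50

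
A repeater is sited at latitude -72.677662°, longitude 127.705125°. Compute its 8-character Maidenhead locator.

Add 180° to longitude and 90° to latitude: 307.70513, 17.32234.
Field: lon ⌊307.70513/20⌋ = 15 → P; lat ⌊17.32234/10⌋ = 1 → B.
Square: lon ⌊7.70513/2⌋ = 3; lat ⌊7.32234/1⌋ = 7.
Subsquare: lon ⌊1.70513/0.0833333⌋ = 20 → u; lat ⌊0.32234/0.0416667⌋ = 7 → h.
Extended square: lon ⌊0.03846/0.00833333⌋ = 4; lat ⌊0.03067/0.00416667⌋ = 7.

PB37uh47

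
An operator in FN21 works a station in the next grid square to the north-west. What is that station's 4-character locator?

Longitude square 2; −1 → 1.
Latitude square 1; +1 → 2.

FN12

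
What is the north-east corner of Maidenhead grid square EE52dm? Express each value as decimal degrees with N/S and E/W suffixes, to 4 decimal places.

Field E=4, E=4: +4·20° lon, +4·10° lat → SW at lon -100°, lat -50°.
Square 5, 2: +5·2° lon, +2·1° lat → SW at lon -90°, lat -48°.
Subsquare d=3, m=12: +3·0.0833333° lon, +12·0.0416667° lat → SW at lon -89.75°, lat -47.5°.
Cell spans 0.0833333° lon × 0.0416667° lat. NE corner is SW corner plus one full cell.
latitude 47.4583° S, longitude 89.6667° W.

47.4583° S, 89.6667° W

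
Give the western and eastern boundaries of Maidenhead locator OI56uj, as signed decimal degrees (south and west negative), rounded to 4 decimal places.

111.6667, 111.7500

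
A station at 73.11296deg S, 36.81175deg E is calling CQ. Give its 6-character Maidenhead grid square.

Add 180° to longitude and 90° to latitude: 216.8118, 16.8870.
Field (20°×10°, letters A–R): lon ⌊216.8118/20⌋ = 10 → K; lat ⌊16.8870/10⌋ = 1 → B.
Square (2°×1°, digits 0–9): lon ⌊16.8118/2⌋ = 8; lat ⌊6.8870/1⌋ = 6.
Subsquare (5′×2.5′, letters a–x): lon ⌊0.8118/0.0833333⌋ = 9 → j; lat ⌊0.8870/0.0416667⌋ = 21 → v.

KB86jv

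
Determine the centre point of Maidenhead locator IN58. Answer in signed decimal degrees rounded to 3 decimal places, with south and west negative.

Field I=8, N=13: +8·20° lon, +13·10° lat → SW at lon -20°, lat 40°.
Square 5, 8: +5·2° lon, +8·1° lat → SW at lon -10°, lat 48°.
Cell spans 2° lon × 1° lat. Centre is SW corner plus half of each.
latitude 48.500, longitude -9.000.

48.500, -9.000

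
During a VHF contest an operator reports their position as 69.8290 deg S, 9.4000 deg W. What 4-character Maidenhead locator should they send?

IC50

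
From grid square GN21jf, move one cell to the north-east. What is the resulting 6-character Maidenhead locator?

GN21kg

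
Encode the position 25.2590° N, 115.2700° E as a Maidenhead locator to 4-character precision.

OL75

Offset from 180°W / 90°S: lon 295.27°, lat 115.26°.
Field: lon ⌊295.27/20⌋ = 14 → O; lat ⌊115.26/10⌋ = 11 → L.
Square: lon ⌊15.27/2⌋ = 7; lat ⌊5.26/1⌋ = 5.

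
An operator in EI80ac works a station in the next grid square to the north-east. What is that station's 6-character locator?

EI80bd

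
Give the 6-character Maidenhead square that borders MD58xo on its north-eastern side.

MD68ap

Longitude subsquare x = 23; +1 → 24, wraps to 0 = a, carry into square.
Longitude square 5; +1 → 6.
Latitude subsquare o = 14; +1 → 15 = p.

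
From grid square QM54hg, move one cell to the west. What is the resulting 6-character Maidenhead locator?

QM54gg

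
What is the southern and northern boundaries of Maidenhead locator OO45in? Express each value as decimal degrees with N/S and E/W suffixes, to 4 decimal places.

55.5417° N, 55.5833° N

Field O=14, O=14: +14·20° lon, +14·10° lat → SW at lon 100°, lat 50°.
Square 4, 5: +4·2° lon, +5·1° lat → SW at lon 108°, lat 55°.
Subsquare i=8, n=13: +8·0.0833333° lon, +13·0.0416667° lat → SW at lon 108.667°, lat 55.5417°.
Cell spans 0.0833333° lon × 0.0416667° lat.
south 55.5417° N, north 55.5833° N.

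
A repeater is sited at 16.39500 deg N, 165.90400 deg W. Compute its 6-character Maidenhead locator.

AK76bj

Shift to the Maidenhead origin (180°W, 90°S): lon 14.0960, lat 106.3950.
Field (20°×10°, letters A–R): lon ⌊14.0960/20⌋ = 0 → A; lat ⌊106.3950/10⌋ = 10 → K.
Square (2°×1°, digits 0–9): lon ⌊14.0960/2⌋ = 7; lat ⌊6.3950/1⌋ = 6.
Subsquare (5′×2.5′, letters a–x): lon ⌊0.0960/0.0833333⌋ = 1 → b; lat ⌊0.3950/0.0416667⌋ = 9 → j.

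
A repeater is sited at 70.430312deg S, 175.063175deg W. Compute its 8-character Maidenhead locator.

AB29ln26

Offset from 180°W / 90°S: lon 4.93682°, lat 19.56969°.
Field: 4.93682/20 → 0 → A, 19.56969/10 → 1 → B; chars AB.
Square: 4.93682/2 → 2, 9.56969/1 → 9; chars 29.
Subsquare: 0.93682/0.0833333 → 11 → l, 0.56969/0.0416667 → 13 → n; chars ln.
Extended square: 0.02016/0.00833333 → 2, 0.02802/0.00416667 → 6; chars 26.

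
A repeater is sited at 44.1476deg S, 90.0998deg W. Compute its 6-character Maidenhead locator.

Shift to the Maidenhead origin (180°W, 90°S): lon 89.9002, lat 45.8524.
Field (20°×10°, letters A–R): 89.9002/20 → 4 → E, 45.8524/10 → 4 → E; chars EE.
Square (2°×1°, digits 0–9): 9.9002/2 → 4, 5.8524/1 → 5; chars 45.
Subsquare (5′×2.5′, letters a–x): 1.9002/0.0833333 → 22 → w, 0.8524/0.0416667 → 20 → u; chars wu.

EE45wu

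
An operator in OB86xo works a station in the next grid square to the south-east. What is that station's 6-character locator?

Longitude subsquare x = 23; +1 → 24, wraps to 0 = a, carry into square.
Longitude square 8; +1 → 9.
Latitude subsquare o = 14; −1 → 13 = n.

OB96an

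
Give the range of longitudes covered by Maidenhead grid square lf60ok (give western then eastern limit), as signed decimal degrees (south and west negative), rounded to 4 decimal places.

53.1667, 53.2500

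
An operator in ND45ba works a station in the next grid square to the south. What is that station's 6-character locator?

Latitude subsquare a = 0; −1 → -1, wraps to 23 = x, carry into square.
Latitude square 5; −1 → 4.
The longitude characters are unchanged.

ND44bx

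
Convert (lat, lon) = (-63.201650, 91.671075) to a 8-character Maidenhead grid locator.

Offset from 180°W / 90°S: lon 271.67107°, lat 26.79835°.
Field: lon ⌊271.67107/20⌋ = 13 → N; lat ⌊26.79835/10⌋ = 2 → C.
Square: lon ⌊11.67107/2⌋ = 5; lat ⌊6.79835/1⌋ = 6.
Subsquare: lon ⌊1.67107/0.0833333⌋ = 20 → u; lat ⌊0.79835/0.0416667⌋ = 19 → t.
Extended square: lon ⌊0.00441/0.00833333⌋ = 0; lat ⌊0.00668/0.00416667⌋ = 1.

NC56ut01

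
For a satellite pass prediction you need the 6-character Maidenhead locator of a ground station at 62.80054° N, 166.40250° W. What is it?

AP62tt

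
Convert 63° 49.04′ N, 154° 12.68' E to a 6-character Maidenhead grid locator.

Offset from 180°W / 90°S: lon 334.2113°, lat 153.8173°.
Field (20°×10°, letters A–R): lon ⌊334.2113/20⌋ = 16 → Q; lat ⌊153.8173/10⌋ = 15 → P.
Square (2°×1°, digits 0–9): lon ⌊14.2113/2⌋ = 7; lat ⌊3.8173/1⌋ = 3.
Subsquare (5′×2.5′, letters a–x): lon ⌊0.2113/0.0833333⌋ = 2 → c; lat ⌊0.8173/0.0416667⌋ = 19 → t.

QP73ct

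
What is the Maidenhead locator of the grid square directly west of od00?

ND90

Longitude square 0; −1 → -1, wraps to 9, carry into field.
Longitude field O = 14; −1 → 13 = N.
The latitude characters are unchanged.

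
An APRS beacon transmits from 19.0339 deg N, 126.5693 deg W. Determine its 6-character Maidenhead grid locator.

CK69ra

Shift to the Maidenhead origin (180°W, 90°S): lon 53.4307, lat 109.0339.
Field (20°×10°, letters A–R): lon ⌊53.4307/20⌋ = 2 → C; lat ⌊109.0339/10⌋ = 10 → K.
Square (2°×1°, digits 0–9): lon ⌊13.4307/2⌋ = 6; lat ⌊9.0339/1⌋ = 9.
Subsquare (5′×2.5′, letters a–x): lon ⌊1.4307/0.0833333⌋ = 17 → r; lat ⌊0.0339/0.0416667⌋ = 0 → a.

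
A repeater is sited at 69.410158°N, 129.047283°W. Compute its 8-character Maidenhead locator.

CP59lj48

Offset from 180°W / 90°S: lon 50.95272°, lat 159.41016°.
Field: lon ⌊50.95272/20⌋ = 2 → C; lat ⌊159.41016/10⌋ = 15 → P.
Square: lon ⌊10.95272/2⌋ = 5; lat ⌊9.41016/1⌋ = 9.
Subsquare: lon ⌊0.95272/0.0833333⌋ = 11 → l; lat ⌊0.41016/0.0416667⌋ = 9 → j.
Extended square: lon ⌊0.03605/0.00833333⌋ = 4; lat ⌊0.03516/0.00416667⌋ = 8.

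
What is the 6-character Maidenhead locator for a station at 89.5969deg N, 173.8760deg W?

Offset from 180°W / 90°S: lon 6.1240°, lat 179.5969°.
Field: 6.1240/20 → 0 → A, 179.5969/10 → 17 → R; chars AR.
Square: 6.1240/2 → 3, 9.5969/1 → 9; chars 39.
Subsquare: 0.1240/0.0833333 → 1 → b, 0.5969/0.0416667 → 14 → o; chars bo.

AR39bo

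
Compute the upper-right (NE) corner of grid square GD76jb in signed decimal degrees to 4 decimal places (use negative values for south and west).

-53.9167, -45.1667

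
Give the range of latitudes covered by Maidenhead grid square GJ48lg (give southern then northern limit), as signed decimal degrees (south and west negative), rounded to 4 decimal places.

8.2500, 8.2917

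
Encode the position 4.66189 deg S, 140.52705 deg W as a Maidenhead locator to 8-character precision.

Shift to the Maidenhead origin (180°W, 90°S): lon 39.47295, lat 85.33811.
Field: 39.47295/20 → 1 → B, 85.33811/10 → 8 → I; chars BI.
Square: 19.47295/2 → 9, 5.33811/1 → 5; chars 95.
Subsquare: 1.47295/0.0833333 → 17 → r, 0.33811/0.0416667 → 8 → i; chars ri.
Extended square: 0.05628/0.00833333 → 6, 0.00478/0.00416667 → 1; chars 61.

BI95ri61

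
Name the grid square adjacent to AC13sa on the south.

Latitude subsquare a = 0; −1 → -1, wraps to 23 = x, carry into square.
Latitude square 3; −1 → 2.
The longitude characters are unchanged.

AC12sx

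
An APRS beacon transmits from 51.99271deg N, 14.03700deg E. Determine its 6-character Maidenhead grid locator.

JO71ax

Offset from 180°W / 90°S: lon 194.0370°, lat 141.9927°.
Field (20°×10°, letters A–R): lon ⌊194.0370/20⌋ = 9 → J; lat ⌊141.9927/10⌋ = 14 → O.
Square (2°×1°, digits 0–9): lon ⌊14.0370/2⌋ = 7; lat ⌊1.9927/1⌋ = 1.
Subsquare (5′×2.5′, letters a–x): lon ⌊0.0370/0.0833333⌋ = 0 → a; lat ⌊0.9927/0.0416667⌋ = 23 → x.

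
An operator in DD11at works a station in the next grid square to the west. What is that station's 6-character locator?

Longitude subsquare a = 0; −1 → -1, wraps to 23 = x, carry into square.
Longitude square 1; −1 → 0.
The latitude characters are unchanged.

DD01xt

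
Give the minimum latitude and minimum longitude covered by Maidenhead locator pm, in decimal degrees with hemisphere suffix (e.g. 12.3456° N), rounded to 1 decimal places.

30.0° N, 120.0° E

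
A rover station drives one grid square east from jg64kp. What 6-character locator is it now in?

Longitude subsquare k = 10; +1 → 11 = l.
The latitude characters are unchanged.

JG64lp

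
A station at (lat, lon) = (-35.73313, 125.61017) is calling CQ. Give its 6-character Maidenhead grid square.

Add 180° to longitude and 90° to latitude: 305.6102, 54.2669.
Field: 305.6102/20 → 15 → P, 54.2669/10 → 5 → F; chars PF.
Square: 5.6102/2 → 2, 4.2669/1 → 4; chars 24.
Subsquare: 1.6102/0.0833333 → 19 → t, 0.2669/0.0416667 → 6 → g; chars tg.

PF24tg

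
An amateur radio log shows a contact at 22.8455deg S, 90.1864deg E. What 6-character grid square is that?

NG57cd

Add 180° to longitude and 90° to latitude: 270.1864, 67.1545.
Field: lon ⌊270.1864/20⌋ = 13 → N; lat ⌊67.1545/10⌋ = 6 → G.
Square: lon ⌊10.1864/2⌋ = 5; lat ⌊7.1545/1⌋ = 7.
Subsquare: lon ⌊0.1864/0.0833333⌋ = 2 → c; lat ⌊0.1545/0.0416667⌋ = 3 → d.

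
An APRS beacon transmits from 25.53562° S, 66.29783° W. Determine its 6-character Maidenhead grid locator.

FG64ul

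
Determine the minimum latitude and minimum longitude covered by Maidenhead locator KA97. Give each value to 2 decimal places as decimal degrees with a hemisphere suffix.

83.00° S, 38.00° E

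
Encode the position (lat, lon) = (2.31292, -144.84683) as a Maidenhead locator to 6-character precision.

BJ72nh

Offset from 180°W / 90°S: lon 35.1532°, lat 92.3129°.
Field: lon ⌊35.1532/20⌋ = 1 → B; lat ⌊92.3129/10⌋ = 9 → J.
Square: lon ⌊15.1532/2⌋ = 7; lat ⌊2.3129/1⌋ = 2.
Subsquare: lon ⌊1.1532/0.0833333⌋ = 13 → n; lat ⌊0.3129/0.0416667⌋ = 7 → h.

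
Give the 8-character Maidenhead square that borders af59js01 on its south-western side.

Longitude extended square 0; −1 → -1, wraps to 9, carry into subsquare.
Longitude subsquare j = 9; −1 → 8 = i.
Latitude extended square 1; −1 → 0.

AF59is90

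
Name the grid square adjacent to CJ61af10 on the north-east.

CJ61af21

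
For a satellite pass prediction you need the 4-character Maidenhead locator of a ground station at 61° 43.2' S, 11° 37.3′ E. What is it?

JC58

Shift to the Maidenhead origin (180°W, 90°S): lon 191.62, lat 28.28.
Field: lon ⌊191.62/20⌋ = 9 → J; lat ⌊28.28/10⌋ = 2 → C.
Square: lon ⌊11.62/2⌋ = 5; lat ⌊8.28/1⌋ = 8.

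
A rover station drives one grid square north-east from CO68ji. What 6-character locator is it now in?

CO68kj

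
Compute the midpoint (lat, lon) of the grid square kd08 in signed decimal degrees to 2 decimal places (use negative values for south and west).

Field K=10, D=3: +10·20° lon, +3·10° lat → SW at lon 20°, lat -60°.
Square 0, 8: +0·2° lon, +8·1° lat → SW at lon 20°, lat -52°.
Cell spans 2° lon × 1° lat. Centre is SW corner plus half of each.
latitude -51.50, longitude 21.00.

-51.50, 21.00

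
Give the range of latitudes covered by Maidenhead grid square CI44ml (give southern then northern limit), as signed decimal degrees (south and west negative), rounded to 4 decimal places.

-5.5417, -5.5000

Field C=2, I=8: +2·20° lon, +8·10° lat → SW at lon -140°, lat -10°.
Square 4, 4: +4·2° lon, +4·1° lat → SW at lon -132°, lat -6°.
Subsquare m=12, l=11: +12·0.0833333° lon, +11·0.0416667° lat → SW at lon -131°, lat -5.54167°.
Cell spans 0.0833333° lon × 0.0416667° lat.
south -5.5417, north -5.5000.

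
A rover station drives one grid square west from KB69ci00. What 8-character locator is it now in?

KB69bi90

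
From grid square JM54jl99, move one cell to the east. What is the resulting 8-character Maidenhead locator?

JM54kl09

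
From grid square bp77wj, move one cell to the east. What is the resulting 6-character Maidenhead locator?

BP77xj

Longitude subsquare w = 22; +1 → 23 = x.
The latitude characters are unchanged.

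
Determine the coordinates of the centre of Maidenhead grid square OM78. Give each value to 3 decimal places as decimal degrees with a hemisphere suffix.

Field O=14, M=12: +14·20° lon, +12·10° lat → SW at lon 100°, lat 30°.
Square 7, 8: +7·2° lon, +8·1° lat → SW at lon 114°, lat 38°.
Cell spans 2° lon × 1° lat. Centre is SW corner plus half of each.
latitude 38.500° N, longitude 115.000° E.

38.500° N, 115.000° E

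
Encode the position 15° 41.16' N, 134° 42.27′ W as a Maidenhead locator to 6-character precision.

CK25pq

Offset from 180°W / 90°S: lon 45.2955°, lat 105.6860°.
Field: lon ⌊45.2955/20⌋ = 2 → C; lat ⌊105.6860/10⌋ = 10 → K.
Square: lon ⌊5.2955/2⌋ = 2; lat ⌊5.6860/1⌋ = 5.
Subsquare: lon ⌊1.2955/0.0833333⌋ = 15 → p; lat ⌊0.6860/0.0416667⌋ = 16 → q.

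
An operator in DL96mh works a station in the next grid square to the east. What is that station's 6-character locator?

Longitude subsquare m = 12; +1 → 13 = n.
The latitude characters are unchanged.

DL96nh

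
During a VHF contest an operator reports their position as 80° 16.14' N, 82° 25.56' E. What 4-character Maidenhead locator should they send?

Shift to the Maidenhead origin (180°W, 90°S): lon 262.43, lat 170.27.
Field (20°×10°, letters A–R): lon ⌊262.43/20⌋ = 13 → N; lat ⌊170.27/10⌋ = 17 → R.
Square (2°×1°, digits 0–9): lon ⌊2.43/2⌋ = 1; lat ⌊0.27/1⌋ = 0.

NR10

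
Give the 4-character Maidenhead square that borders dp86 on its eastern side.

Longitude square 8; +1 → 9.
The latitude characters are unchanged.

DP96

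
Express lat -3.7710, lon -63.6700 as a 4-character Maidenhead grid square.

FI86

Add 180° to longitude and 90° to latitude: 116.33, 86.23.
Field: 116.33/20 → 5 → F, 86.23/10 → 8 → I; chars FI.
Square: 16.33/2 → 8, 6.23/1 → 6; chars 86.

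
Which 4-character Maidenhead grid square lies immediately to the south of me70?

Latitude square 0; −1 → -1, wraps to 9, carry into field.
Latitude field E = 4; −1 → 3 = D.
The longitude characters are unchanged.

MD79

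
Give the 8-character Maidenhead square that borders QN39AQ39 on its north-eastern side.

QN39ar40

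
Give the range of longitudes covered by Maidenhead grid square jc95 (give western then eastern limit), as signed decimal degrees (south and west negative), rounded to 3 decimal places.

Field J=9, C=2: +9·20° lon, +2·10° lat → SW at lon 0°, lat -70°.
Square 9, 5: +9·2° lon, +5·1° lat → SW at lon 18°, lat -65°.
Cell spans 2° lon × 1° lat.
west 18.000, east 20.000.

18.000, 20.000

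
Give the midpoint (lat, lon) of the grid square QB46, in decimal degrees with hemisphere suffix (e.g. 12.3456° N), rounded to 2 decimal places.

73.50° S, 149.00° E

Field Q=16, B=1: +16·20° lon, +1·10° lat → SW at lon 140°, lat -80°.
Square 4, 6: +4·2° lon, +6·1° lat → SW at lon 148°, lat -74°.
Cell spans 2° lon × 1° lat. Centre is SW corner plus half of each.
latitude 73.50° S, longitude 149.00° E.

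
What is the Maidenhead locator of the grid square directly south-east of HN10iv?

Longitude subsquare i = 8; +1 → 9 = j.
Latitude subsquare v = 21; −1 → 20 = u.

HN10ju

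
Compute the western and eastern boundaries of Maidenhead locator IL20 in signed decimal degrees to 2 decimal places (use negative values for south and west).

Field I=8, L=11: +8·20° lon, +11·10° lat → SW at lon -20°, lat 20°.
Square 2, 0: +2·2° lon, +0·1° lat → SW at lon -16°, lat 20°.
Cell spans 2° lon × 1° lat.
west -16.00, east -14.00.

-16.00, -14.00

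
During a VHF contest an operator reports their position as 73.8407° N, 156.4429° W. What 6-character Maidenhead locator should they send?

BQ13su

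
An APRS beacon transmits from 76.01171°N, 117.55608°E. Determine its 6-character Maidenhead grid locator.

OQ86sa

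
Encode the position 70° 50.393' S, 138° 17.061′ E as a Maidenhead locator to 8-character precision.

PB99dd48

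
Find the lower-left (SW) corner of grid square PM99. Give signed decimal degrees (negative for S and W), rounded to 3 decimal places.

39.000, 138.000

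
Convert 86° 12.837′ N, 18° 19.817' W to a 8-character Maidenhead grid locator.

IR06uf01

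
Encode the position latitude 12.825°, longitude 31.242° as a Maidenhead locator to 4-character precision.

KK52

Offset from 180°W / 90°S: lon 211.24°, lat 102.83°.
Field: lon ⌊211.24/20⌋ = 10 → K; lat ⌊102.83/10⌋ = 10 → K.
Square: lon ⌊11.24/2⌋ = 5; lat ⌊2.83/1⌋ = 2.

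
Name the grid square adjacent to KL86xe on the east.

KL96ae

Longitude subsquare x = 23; +1 → 24, wraps to 0 = a, carry into square.
Longitude square 8; +1 → 9.
The latitude characters are unchanged.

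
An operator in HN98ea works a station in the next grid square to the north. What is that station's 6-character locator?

Latitude subsquare a = 0; +1 → 1 = b.
The longitude characters are unchanged.

HN98eb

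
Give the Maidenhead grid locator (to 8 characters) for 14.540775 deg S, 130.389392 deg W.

CH45tl30

Shift to the Maidenhead origin (180°W, 90°S): lon 49.61061, lat 75.45923.
Field (20°×10°, letters A–R): lon ⌊49.61061/20⌋ = 2 → C; lat ⌊75.45923/10⌋ = 7 → H.
Square (2°×1°, digits 0–9): lon ⌊9.61061/2⌋ = 4; lat ⌊5.45923/1⌋ = 5.
Subsquare (5′×2.5′, letters a–x): lon ⌊1.61061/0.0833333⌋ = 19 → t; lat ⌊0.45923/0.0416667⌋ = 11 → l.
Extended square (30″×15″, digits 0–9): lon ⌊0.02727/0.00833333⌋ = 3; lat ⌊0.00089/0.00416667⌋ = 0.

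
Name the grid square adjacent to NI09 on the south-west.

Longitude square 0; −1 → -1, wraps to 9, carry into field.
Longitude field N = 13; −1 → 12 = M.
Latitude square 9; −1 → 8.

MI98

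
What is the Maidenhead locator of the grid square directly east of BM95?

Longitude square 9; +1 → 10, wraps to 0, carry into field.
Longitude field B = 1; +1 → 2 = C.
The latitude characters are unchanged.

CM05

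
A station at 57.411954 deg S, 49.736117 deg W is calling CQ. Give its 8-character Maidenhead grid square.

GD52do11

Shift to the Maidenhead origin (180°W, 90°S): lon 130.26388, lat 32.58805.
Field: lon ⌊130.26388/20⌋ = 6 → G; lat ⌊32.58805/10⌋ = 3 → D.
Square: lon ⌊10.26388/2⌋ = 5; lat ⌊2.58805/1⌋ = 2.
Subsquare: lon ⌊0.26388/0.0833333⌋ = 3 → d; lat ⌊0.58805/0.0416667⌋ = 14 → o.
Extended square: lon ⌊0.01388/0.00833333⌋ = 1; lat ⌊0.00471/0.00416667⌋ = 1.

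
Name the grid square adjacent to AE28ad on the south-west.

AE18xc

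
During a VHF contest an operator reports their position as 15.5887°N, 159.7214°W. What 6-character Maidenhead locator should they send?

BK05do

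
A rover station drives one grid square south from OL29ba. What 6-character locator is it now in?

Latitude subsquare a = 0; −1 → -1, wraps to 23 = x, carry into square.
Latitude square 9; −1 → 8.
The longitude characters are unchanged.

OL28bx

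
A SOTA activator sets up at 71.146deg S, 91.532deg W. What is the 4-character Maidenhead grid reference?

EB48

Shift to the Maidenhead origin (180°W, 90°S): lon 88.47, lat 18.85.
Field: 88.47/20 → 4 → E, 18.85/10 → 1 → B; chars EB.
Square: 8.47/2 → 4, 8.85/1 → 8; chars 48.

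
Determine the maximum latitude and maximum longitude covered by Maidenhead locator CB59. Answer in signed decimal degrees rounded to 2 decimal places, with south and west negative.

-70.00, -128.00

Field C=2, B=1: +2·20° lon, +1·10° lat → SW at lon -140°, lat -80°.
Square 5, 9: +5·2° lon, +9·1° lat → SW at lon -130°, lat -71°.
Cell spans 2° lon × 1° lat. NE corner is SW corner plus one full cell.
latitude -70.00, longitude -128.00.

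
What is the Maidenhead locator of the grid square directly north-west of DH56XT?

DH56wu

Longitude subsquare x = 23; −1 → 22 = w.
Latitude subsquare t = 19; +1 → 20 = u.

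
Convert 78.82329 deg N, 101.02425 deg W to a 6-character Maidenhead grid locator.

DQ98lt

Shift to the Maidenhead origin (180°W, 90°S): lon 78.9758, lat 168.8233.
Field (20°×10°, letters A–R): lon ⌊78.9758/20⌋ = 3 → D; lat ⌊168.8233/10⌋ = 16 → Q.
Square (2°×1°, digits 0–9): lon ⌊18.9758/2⌋ = 9; lat ⌊8.8233/1⌋ = 8.
Subsquare (5′×2.5′, letters a–x): lon ⌊0.9758/0.0833333⌋ = 11 → l; lat ⌊0.8233/0.0416667⌋ = 19 → t.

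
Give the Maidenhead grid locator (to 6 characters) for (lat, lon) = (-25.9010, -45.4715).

Add 180° to longitude and 90° to latitude: 134.5285, 64.0990.
Field: 134.5285/20 → 6 → G, 64.0990/10 → 6 → G; chars GG.
Square: 14.5285/2 → 7, 4.0990/1 → 4; chars 74.
Subsquare: 0.5285/0.0833333 → 6 → g, 0.0990/0.0416667 → 2 → c; chars gc.

GG74gc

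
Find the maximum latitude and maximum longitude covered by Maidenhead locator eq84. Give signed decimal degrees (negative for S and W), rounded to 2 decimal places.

Field E=4, Q=16: +4·20° lon, +16·10° lat → SW at lon -100°, lat 70°.
Square 8, 4: +8·2° lon, +4·1° lat → SW at lon -84°, lat 74°.
Cell spans 2° lon × 1° lat. NE corner is SW corner plus one full cell.
latitude 75.00, longitude -82.00.

75.00, -82.00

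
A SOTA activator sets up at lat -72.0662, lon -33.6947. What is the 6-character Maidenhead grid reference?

HB37dw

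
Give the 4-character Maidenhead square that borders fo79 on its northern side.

Latitude square 9; +1 → 10, wraps to 0, carry into field.
Latitude field O = 14; +1 → 15 = P.
The longitude characters are unchanged.

FP70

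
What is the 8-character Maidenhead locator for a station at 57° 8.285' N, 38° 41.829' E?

KO97id33

Offset from 180°W / 90°S: lon 218.69715°, lat 147.13808°.
Field: 218.69715/20 → 10 → K, 147.13808/10 → 14 → O; chars KO.
Square: 18.69715/2 → 9, 7.13808/1 → 7; chars 97.
Subsquare: 0.69715/0.0833333 → 8 → i, 0.13808/0.0416667 → 3 → d; chars id.
Extended square: 0.03048/0.00833333 → 3, 0.01308/0.00416667 → 3; chars 33.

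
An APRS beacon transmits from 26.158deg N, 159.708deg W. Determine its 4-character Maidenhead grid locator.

BL06

Offset from 180°W / 90°S: lon 20.29°, lat 116.16°.
Field (20°×10°, letters A–R): lon ⌊20.29/20⌋ = 1 → B; lat ⌊116.16/10⌋ = 11 → L.
Square (2°×1°, digits 0–9): lon ⌊0.29/2⌋ = 0; lat ⌊6.16/1⌋ = 6.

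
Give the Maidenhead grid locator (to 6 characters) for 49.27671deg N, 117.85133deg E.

Add 180° to longitude and 90° to latitude: 297.8513, 139.2767.
Field: lon ⌊297.8513/20⌋ = 14 → O; lat ⌊139.2767/10⌋ = 13 → N.
Square: lon ⌊17.8513/2⌋ = 8; lat ⌊9.2767/1⌋ = 9.
Subsquare: lon ⌊1.8513/0.0833333⌋ = 22 → w; lat ⌊0.2767/0.0416667⌋ = 6 → g.

ON89wg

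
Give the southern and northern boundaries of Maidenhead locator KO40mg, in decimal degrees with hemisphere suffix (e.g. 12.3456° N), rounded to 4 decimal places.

50.2500° N, 50.2917° N

Field K=10, O=14: +10·20° lon, +14·10° lat → SW at lon 20°, lat 50°.
Square 4, 0: +4·2° lon, +0·1° lat → SW at lon 28°, lat 50°.
Subsquare m=12, g=6: +12·0.0833333° lon, +6·0.0416667° lat → SW at lon 29°, lat 50.25°.
Cell spans 0.0833333° lon × 0.0416667° lat.
south 50.2500° N, north 50.2917° N.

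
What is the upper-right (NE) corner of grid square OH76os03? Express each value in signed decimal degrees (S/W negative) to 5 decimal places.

-13.23333, 115.17500

Field O=14, H=7: +14·20° lon, +7·10° lat → SW at lon 100°, lat -20°.
Square 7, 6: +7·2° lon, +6·1° lat → SW at lon 114°, lat -14°.
Subsquare o=14, s=18: +14·0.0833333° lon, +18·0.0416667° lat → SW at lon 115.167°, lat -13.25°.
Extended square 0, 3: +0·0.00833333° lon, +3·0.00416667° lat → SW at lon 115.167°, lat -13.2375°.
Cell spans 0.00833333° lon × 0.00416667° lat. NE corner is SW corner plus one full cell.
latitude -13.23333, longitude 115.17500.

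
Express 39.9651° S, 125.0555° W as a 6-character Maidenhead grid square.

CF70la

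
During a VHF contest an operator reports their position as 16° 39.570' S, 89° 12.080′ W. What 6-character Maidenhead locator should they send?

Offset from 180°W / 90°S: lon 90.7987°, lat 73.3405°.
Field (20°×10°, letters A–R): 90.7987/20 → 4 → E, 73.3405/10 → 7 → H; chars EH.
Square (2°×1°, digits 0–9): 10.7987/2 → 5, 3.3405/1 → 3; chars 53.
Subsquare (5′×2.5′, letters a–x): 0.7987/0.0833333 → 9 → j, 0.3405/0.0416667 → 8 → i; chars ji.

EH53ji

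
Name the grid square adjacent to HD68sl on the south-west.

HD68rk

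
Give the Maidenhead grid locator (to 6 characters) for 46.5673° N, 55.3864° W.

Shift to the Maidenhead origin (180°W, 90°S): lon 124.6136, lat 136.5673.
Field: 124.6136/20 → 6 → G, 136.5673/10 → 13 → N; chars GN.
Square: 4.6136/2 → 2, 6.5673/1 → 6; chars 26.
Subsquare: 0.6136/0.0833333 → 7 → h, 0.5673/0.0416667 → 13 → n; chars hn.

GN26hn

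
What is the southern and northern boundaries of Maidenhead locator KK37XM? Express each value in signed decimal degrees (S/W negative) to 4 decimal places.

Field K=10, K=10: +10·20° lon, +10·10° lat → SW at lon 20°, lat 10°.
Square 3, 7: +3·2° lon, +7·1° lat → SW at lon 26°, lat 17°.
Subsquare x=23, m=12: +23·0.0833333° lon, +12·0.0416667° lat → SW at lon 27.9167°, lat 17.5°.
Cell spans 0.0833333° lon × 0.0416667° lat.
south 17.5000, north 17.5417.

17.5000, 17.5417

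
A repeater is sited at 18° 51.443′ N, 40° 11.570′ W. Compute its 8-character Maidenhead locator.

Offset from 180°W / 90°S: lon 139.80717°, lat 108.85738°.
Field: lon ⌊139.80717/20⌋ = 6 → G; lat ⌊108.85738/10⌋ = 10 → K.
Square: lon ⌊19.80717/2⌋ = 9; lat ⌊8.85738/1⌋ = 8.
Subsquare: lon ⌊1.80717/0.0833333⌋ = 21 → v; lat ⌊0.85738/0.0416667⌋ = 20 → u.
Extended square: lon ⌊0.05717/0.00833333⌋ = 6; lat ⌊0.02405/0.00416667⌋ = 5.

GK98vu65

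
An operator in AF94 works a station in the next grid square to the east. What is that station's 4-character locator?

BF04

Longitude square 9; +1 → 10, wraps to 0, carry into field.
Longitude field A = 0; +1 → 1 = B.
The latitude characters are unchanged.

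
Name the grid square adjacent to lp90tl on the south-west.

LP90sk

Longitude subsquare t = 19; −1 → 18 = s.
Latitude subsquare l = 11; −1 → 10 = k.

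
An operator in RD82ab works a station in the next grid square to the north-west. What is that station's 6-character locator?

Longitude subsquare a = 0; −1 → -1, wraps to 23 = x, carry into square.
Longitude square 8; −1 → 7.
Latitude subsquare b = 1; +1 → 2 = c.

RD72xc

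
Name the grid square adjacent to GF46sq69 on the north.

GF46sr60

Latitude extended square 9; +1 → 10, wraps to 0, carry into subsquare.
Latitude subsquare q = 16; +1 → 17 = r.
The longitude characters are unchanged.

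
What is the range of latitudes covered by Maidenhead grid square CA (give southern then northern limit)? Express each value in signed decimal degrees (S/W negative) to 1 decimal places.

Field C=2, A=0: +2·20° lon, +0·10° lat → SW at lon -140°, lat -90°.
Cell spans 20° lon × 10° lat.
south -90.0, north -80.0.

-90.0, -80.0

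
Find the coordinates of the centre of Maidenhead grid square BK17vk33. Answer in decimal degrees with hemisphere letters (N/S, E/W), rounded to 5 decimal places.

17.43125° N, 156.22083° W

Field B=1, K=10: +1·20° lon, +10·10° lat → SW at lon -160°, lat 10°.
Square 1, 7: +1·2° lon, +7·1° lat → SW at lon -158°, lat 17°.
Subsquare v=21, k=10: +21·0.0833333° lon, +10·0.0416667° lat → SW at lon -156.25°, lat 17.4167°.
Extended square 3, 3: +3·0.00833333° lon, +3·0.00416667° lat → SW at lon -156.225°, lat 17.4292°.
Cell spans 0.00833333° lon × 0.00416667° lat. Centre is SW corner plus half of each.
latitude 17.43125° N, longitude 156.22083° W.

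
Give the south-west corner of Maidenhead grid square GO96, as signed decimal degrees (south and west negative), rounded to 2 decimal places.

56.00, -42.00

Field G=6, O=14: +6·20° lon, +14·10° lat → SW at lon -60°, lat 50°.
Square 9, 6: +9·2° lon, +6·1° lat → SW at lon -42°, lat 56°.
latitude 56.00, longitude -42.00.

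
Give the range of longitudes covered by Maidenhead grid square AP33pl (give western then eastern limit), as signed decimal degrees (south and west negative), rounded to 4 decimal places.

Field A=0, P=15: +0·20° lon, +15·10° lat → SW at lon -180°, lat 60°.
Square 3, 3: +3·2° lon, +3·1° lat → SW at lon -174°, lat 63°.
Subsquare p=15, l=11: +15·0.0833333° lon, +11·0.0416667° lat → SW at lon -172.75°, lat 63.4583°.
Cell spans 0.0833333° lon × 0.0416667° lat.
west -172.7500, east -172.6667.

-172.7500, -172.6667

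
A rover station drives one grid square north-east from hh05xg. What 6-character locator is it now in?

Longitude subsquare x = 23; +1 → 24, wraps to 0 = a, carry into square.
Longitude square 0; +1 → 1.
Latitude subsquare g = 6; +1 → 7 = h.

HH15ah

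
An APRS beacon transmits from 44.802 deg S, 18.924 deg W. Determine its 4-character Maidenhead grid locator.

Add 180° to longitude and 90° to latitude: 161.08, 45.20.
Field (20°×10°, letters A–R): 161.08/20 → 8 → I, 45.20/10 → 4 → E; chars IE.
Square (2°×1°, digits 0–9): 1.08/2 → 0, 5.20/1 → 5; chars 05.

IE05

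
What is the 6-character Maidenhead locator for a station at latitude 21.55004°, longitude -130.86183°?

CL41nn

Shift to the Maidenhead origin (180°W, 90°S): lon 49.1382, lat 111.5500.
Field (20°×10°, letters A–R): lon ⌊49.1382/20⌋ = 2 → C; lat ⌊111.5500/10⌋ = 11 → L.
Square (2°×1°, digits 0–9): lon ⌊9.1382/2⌋ = 4; lat ⌊1.5500/1⌋ = 1.
Subsquare (5′×2.5′, letters a–x): lon ⌊1.1382/0.0833333⌋ = 13 → n; lat ⌊0.5500/0.0416667⌋ = 13 → n.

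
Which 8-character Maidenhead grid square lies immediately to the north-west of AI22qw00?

AI22pw91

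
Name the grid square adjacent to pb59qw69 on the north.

Latitude extended square 9; +1 → 10, wraps to 0, carry into subsquare.
Latitude subsquare w = 22; +1 → 23 = x.
The longitude characters are unchanged.

PB59qx60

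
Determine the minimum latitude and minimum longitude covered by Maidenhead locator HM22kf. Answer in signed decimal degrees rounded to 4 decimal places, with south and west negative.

32.2083, -35.1667

Field H=7, M=12: +7·20° lon, +12·10° lat → SW at lon -40°, lat 30°.
Square 2, 2: +2·2° lon, +2·1° lat → SW at lon -36°, lat 32°.
Subsquare k=10, f=5: +10·0.0833333° lon, +5·0.0416667° lat → SW at lon -35.1667°, lat 32.2083°.
latitude 32.2083, longitude -35.1667.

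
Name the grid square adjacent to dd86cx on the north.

Latitude subsquare x = 23; +1 → 24, wraps to 0 = a, carry into square.
Latitude square 6; +1 → 7.
The longitude characters are unchanged.

DD87ca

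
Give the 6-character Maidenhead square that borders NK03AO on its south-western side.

Longitude subsquare a = 0; −1 → -1, wraps to 23 = x, carry into square.
Longitude square 0; −1 → -1, wraps to 9, carry into field.
Longitude field N = 13; −1 → 12 = M.
Latitude subsquare o = 14; −1 → 13 = n.

MK93xn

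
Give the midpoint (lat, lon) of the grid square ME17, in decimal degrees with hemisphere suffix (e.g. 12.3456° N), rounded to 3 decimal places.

42.500° S, 63.000° E

Field M=12, E=4: +12·20° lon, +4·10° lat → SW at lon 60°, lat -50°.
Square 1, 7: +1·2° lon, +7·1° lat → SW at lon 62°, lat -43°.
Cell spans 2° lon × 1° lat. Centre is SW corner plus half of each.
latitude 42.500° S, longitude 63.000° E.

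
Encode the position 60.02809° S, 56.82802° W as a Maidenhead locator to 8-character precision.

GC19ox03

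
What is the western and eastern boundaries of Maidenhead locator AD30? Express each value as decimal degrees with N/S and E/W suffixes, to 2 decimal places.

174.00° W, 172.00° W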